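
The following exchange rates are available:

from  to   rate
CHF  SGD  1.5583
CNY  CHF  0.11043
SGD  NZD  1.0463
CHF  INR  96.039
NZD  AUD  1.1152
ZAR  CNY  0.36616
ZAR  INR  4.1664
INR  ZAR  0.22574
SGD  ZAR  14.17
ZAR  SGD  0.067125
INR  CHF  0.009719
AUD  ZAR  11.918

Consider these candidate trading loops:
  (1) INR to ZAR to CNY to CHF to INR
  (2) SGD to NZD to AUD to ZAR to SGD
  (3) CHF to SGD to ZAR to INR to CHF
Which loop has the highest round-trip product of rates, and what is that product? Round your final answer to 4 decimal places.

(1) 0.22574 × 0.36616 × 0.11043 × 96.039 = 0.87663
(2) 1.0463 × 1.1152 × 11.918 × 0.067125 = 0.93346
(3) 1.5583 × 14.17 × 4.1664 × 0.009719 = 0.89414
Highest is cycle (2) at 0.9335 (≤1, no arbitrage).

0.9335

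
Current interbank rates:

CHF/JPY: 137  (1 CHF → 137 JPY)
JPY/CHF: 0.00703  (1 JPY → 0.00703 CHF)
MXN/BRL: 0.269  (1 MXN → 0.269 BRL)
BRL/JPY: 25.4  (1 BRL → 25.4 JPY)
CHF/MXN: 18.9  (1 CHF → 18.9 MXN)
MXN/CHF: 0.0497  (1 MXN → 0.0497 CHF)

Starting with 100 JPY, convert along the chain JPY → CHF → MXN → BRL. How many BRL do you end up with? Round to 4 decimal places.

3.5741

100 JPY × 0.00703 = 0.703 CHF
0.703 CHF × 18.9 = 13.2867 MXN
13.2867 MXN × 0.269 = 3.5741223 BRL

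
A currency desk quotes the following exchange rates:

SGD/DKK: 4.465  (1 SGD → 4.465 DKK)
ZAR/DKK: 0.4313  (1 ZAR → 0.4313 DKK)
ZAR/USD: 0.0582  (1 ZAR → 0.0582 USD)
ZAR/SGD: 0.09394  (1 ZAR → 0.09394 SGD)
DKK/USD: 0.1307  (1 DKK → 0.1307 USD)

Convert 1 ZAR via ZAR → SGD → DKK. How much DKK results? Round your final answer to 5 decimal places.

1 ZAR × 0.09394 = 0.09394 SGD
0.09394 SGD × 4.465 = 0.4194421 DKK

0.41944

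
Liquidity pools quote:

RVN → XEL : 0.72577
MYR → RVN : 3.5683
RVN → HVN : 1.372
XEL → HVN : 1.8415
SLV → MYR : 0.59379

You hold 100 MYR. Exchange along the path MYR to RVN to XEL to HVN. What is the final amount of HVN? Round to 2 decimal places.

100 MYR × 3.5683 = 356.83 RVN
356.83 RVN × 0.72577 = 258.9765091 XEL
258.9765091 XEL × 1.8415 = 476.90524150765 HVN

476.91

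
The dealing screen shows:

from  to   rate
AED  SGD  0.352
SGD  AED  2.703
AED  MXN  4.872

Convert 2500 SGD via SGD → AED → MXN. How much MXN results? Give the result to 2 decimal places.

2500 SGD × 2.703 = 6757.5 AED
6757.5 AED × 4.872 = 32922.54 MXN

32922.54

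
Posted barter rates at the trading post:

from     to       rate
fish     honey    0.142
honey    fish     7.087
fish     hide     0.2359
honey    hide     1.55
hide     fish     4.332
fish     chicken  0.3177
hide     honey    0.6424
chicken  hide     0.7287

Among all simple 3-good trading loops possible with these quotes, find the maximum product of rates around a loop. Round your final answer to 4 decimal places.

1.0740

hide→honey→fish→hide: 0.6424 × 7.087 × 0.2359 = 1.07398
chicken→hide→fish→chicken: 0.7287 × 4.332 × 0.3177 = 1.00289
hide→fish→honey→hide: 4.332 × 0.142 × 1.55 = 0.95347
Maximum is hide→honey→fish→hide at 1.0740; arbitrage exists.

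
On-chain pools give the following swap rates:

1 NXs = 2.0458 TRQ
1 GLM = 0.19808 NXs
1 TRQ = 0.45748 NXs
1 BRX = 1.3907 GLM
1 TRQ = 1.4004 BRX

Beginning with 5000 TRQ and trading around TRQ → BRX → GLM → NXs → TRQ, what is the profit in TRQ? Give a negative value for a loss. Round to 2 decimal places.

5000 TRQ × 1.4004 = 7002 BRX
7002 BRX × 1.3907 = 9737.6814 GLM
9737.6814 GLM × 0.19808 = 1928.839931712 NXs
1928.839931712 NXs × 2.0458 = 3946.0207322964096 TRQ
Net change: 3946.0207322964096 − 5000 = -1053.9792677035904 TRQ

-1053.98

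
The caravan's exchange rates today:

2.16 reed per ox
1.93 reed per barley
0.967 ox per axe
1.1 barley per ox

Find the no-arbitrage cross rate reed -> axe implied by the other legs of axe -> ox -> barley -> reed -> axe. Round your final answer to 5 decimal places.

Known legs of the cycle: 0.967 × 1.1 × 1.93 = 2.052941
For no arbitrage the full-cycle product must be 1, so the missing rate is 1 / 2.052941 ≈ 0.4871061.

0.48711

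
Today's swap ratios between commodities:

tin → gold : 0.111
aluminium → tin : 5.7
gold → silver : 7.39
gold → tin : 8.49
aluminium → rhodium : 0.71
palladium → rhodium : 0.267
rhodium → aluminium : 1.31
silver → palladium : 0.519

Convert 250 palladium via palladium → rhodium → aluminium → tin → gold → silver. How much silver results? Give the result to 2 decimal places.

250 palladium × 0.267 = 66.75 rhodium
66.75 rhodium × 1.31 = 87.4425 aluminium
87.4425 aluminium × 5.7 = 498.42225 tin
498.42225 tin × 0.111 = 55.32486975 gold
55.32486975 gold × 7.39 = 408.8507874525 silver

408.85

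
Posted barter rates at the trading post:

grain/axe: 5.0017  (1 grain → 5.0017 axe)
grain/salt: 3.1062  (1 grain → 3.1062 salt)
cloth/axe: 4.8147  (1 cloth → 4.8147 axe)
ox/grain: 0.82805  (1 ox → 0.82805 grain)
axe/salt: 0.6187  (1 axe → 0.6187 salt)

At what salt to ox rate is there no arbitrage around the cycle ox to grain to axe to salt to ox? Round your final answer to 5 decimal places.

0.39025

Known legs of the cycle: 0.82805 × 5.0017 × 0.6187 = 2.5624436097095
For no arbitrage the full-cycle product must be 1, so the missing rate is 1 / 2.5624436097095 ≈ 0.3902525.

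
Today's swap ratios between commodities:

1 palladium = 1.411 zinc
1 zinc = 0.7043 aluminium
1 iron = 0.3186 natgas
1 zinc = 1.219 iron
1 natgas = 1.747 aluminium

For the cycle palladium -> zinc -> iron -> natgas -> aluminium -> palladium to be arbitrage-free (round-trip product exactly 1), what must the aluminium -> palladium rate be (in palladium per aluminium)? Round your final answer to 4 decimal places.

1.0446

Known legs of the cycle: 1.411 × 1.219 × 0.3186 × 1.747 = 0.9573470333478
For no arbitrage the full-cycle product must be 1, so the missing rate is 1 / 0.9573470333478 ≈ 1.044553.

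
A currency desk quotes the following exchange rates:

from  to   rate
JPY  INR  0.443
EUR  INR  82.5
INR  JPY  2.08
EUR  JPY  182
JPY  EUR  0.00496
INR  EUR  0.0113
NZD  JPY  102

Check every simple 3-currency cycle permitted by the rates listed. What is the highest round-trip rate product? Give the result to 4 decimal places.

JPY→INR→EUR→JPY: 0.443 × 0.0113 × 182 = 0.91107
JPY→EUR→INR→JPY: 0.00496 × 82.5 × 2.08 = 0.85114
Maximum is JPY→INR→EUR→JPY at 0.9111; no arbitrage — every cycle loses value.

0.9111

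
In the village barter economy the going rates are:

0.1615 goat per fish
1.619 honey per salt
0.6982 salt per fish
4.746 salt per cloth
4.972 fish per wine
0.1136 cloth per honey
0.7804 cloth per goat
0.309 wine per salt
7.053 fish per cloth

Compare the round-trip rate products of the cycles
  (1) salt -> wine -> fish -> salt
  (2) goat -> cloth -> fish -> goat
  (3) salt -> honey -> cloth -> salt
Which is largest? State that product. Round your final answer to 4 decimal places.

1.0727

(1) 0.309 × 4.972 × 0.6982 = 1.07268
(2) 0.7804 × 7.053 × 0.1615 = 0.88892
(3) 1.619 × 0.1136 × 4.746 = 0.87288
Highest is cycle (1) at 1.0727 (>1, arbitrage).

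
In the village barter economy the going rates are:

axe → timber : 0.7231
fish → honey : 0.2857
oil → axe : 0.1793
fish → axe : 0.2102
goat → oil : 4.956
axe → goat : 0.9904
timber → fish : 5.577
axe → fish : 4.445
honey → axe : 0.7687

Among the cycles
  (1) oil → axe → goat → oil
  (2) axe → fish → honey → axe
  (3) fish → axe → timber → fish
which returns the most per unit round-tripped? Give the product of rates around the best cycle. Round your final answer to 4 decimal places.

0.9762

(1) 0.1793 × 0.9904 × 4.956 = 0.88008
(2) 4.445 × 0.2857 × 0.7687 = 0.97620
(3) 0.2102 × 0.7231 × 5.577 = 0.84768
Highest is cycle (2) at 0.9762 (≤1, no arbitrage).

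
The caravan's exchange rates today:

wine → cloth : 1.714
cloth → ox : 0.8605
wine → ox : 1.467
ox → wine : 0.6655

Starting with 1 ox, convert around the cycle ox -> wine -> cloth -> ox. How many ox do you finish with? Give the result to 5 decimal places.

1 ox × 0.6655 = 0.6655 wine
0.6655 wine × 1.714 = 1.140667 cloth
1.140667 cloth × 0.8605 = 0.9815439535 ox

0.98154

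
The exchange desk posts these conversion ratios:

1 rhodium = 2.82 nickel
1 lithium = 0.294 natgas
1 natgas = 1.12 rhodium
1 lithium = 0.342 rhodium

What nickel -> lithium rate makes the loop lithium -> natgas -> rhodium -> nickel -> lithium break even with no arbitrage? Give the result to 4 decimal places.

Known legs of the cycle: 0.294 × 1.12 × 2.82 = 0.9285696
For no arbitrage the full-cycle product must be 1, so the missing rate is 1 / 0.9285696 ≈ 1.076925.

1.0769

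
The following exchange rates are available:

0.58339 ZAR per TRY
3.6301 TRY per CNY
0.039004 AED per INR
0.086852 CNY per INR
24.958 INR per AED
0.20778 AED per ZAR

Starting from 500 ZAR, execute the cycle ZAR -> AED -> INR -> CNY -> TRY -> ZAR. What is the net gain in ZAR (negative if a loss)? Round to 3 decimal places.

-23.085

500 ZAR × 0.20778 = 103.89 AED
103.89 AED × 24.958 = 2592.88662 INR
2592.88662 INR × 0.086852 = 225.19738872024 CNY
225.19738872024 CNY × 3.6301 = 817.489040793343224 TRY
817.489040793343224 TRY × 0.58339 = 476.91493150842850344936 ZAR
Net change: 476.91493150842850344936 − 500 = -23.08506849157149655064 ZAR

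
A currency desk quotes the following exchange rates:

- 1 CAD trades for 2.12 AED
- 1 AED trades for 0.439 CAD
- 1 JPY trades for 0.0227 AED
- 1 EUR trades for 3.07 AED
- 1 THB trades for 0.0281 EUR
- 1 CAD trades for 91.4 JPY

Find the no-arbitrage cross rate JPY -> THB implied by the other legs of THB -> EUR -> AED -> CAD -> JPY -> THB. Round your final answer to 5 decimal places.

Known legs of the cycle: 0.0281 × 3.07 × 0.439 × 91.4 = 3.4614288682
For no arbitrage the full-cycle product must be 1, so the missing rate is 1 / 3.4614288682 ≈ 0.2888980.

0.28890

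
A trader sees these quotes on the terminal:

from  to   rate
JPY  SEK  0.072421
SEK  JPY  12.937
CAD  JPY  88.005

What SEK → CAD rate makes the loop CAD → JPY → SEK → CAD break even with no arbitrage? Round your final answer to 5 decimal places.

Known legs of the cycle: 88.005 × 0.072421 = 6.373410105
For no arbitrage the full-cycle product must be 1, so the missing rate is 1 / 6.373410105 ≈ 0.1569019.

0.15690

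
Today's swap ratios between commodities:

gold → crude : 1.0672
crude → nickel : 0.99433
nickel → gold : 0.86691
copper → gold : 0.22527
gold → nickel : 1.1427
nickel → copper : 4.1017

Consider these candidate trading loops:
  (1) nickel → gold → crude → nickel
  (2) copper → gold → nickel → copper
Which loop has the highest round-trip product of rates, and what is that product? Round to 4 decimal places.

(1) 0.86691 × 1.0672 × 0.99433 = 0.91992
(2) 0.22527 × 1.1427 × 4.1017 = 1.05584
Highest is cycle (2) at 1.0558 (>1, arbitrage).

1.0558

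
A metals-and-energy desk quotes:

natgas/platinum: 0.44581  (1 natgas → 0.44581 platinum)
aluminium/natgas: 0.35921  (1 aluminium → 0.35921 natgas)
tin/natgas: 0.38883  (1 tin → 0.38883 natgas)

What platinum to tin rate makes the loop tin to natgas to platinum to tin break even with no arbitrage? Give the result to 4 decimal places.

5.7689

Known legs of the cycle: 0.38883 × 0.44581 = 0.1733443023
For no arbitrage the full-cycle product must be 1, so the missing rate is 1 / 0.1733443023 ≈ 5.768866.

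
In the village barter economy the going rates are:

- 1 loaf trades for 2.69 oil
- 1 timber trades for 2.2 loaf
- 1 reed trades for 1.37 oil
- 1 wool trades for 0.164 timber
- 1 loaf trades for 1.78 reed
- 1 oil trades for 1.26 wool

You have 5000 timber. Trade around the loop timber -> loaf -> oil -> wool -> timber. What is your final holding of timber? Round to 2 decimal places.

5000 timber × 2.2 = 11000 loaf
11000 loaf × 2.69 = 29590 oil
29590 oil × 1.26 = 37283.4 wool
37283.4 wool × 0.164 = 6114.4776 timber

6114.48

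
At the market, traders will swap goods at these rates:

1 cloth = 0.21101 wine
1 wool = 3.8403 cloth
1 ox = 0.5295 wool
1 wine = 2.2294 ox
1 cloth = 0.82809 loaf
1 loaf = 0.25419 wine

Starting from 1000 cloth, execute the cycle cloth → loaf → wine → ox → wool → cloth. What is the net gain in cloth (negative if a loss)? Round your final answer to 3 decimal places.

-45.765

1000 cloth × 0.82809 = 828.09 loaf
828.09 loaf × 0.25419 = 210.4921971 wine
210.4921971 wine × 2.2294 = 469.27130421474 ox
469.27130421474 ox × 0.5295 = 248.47915558170483 wool
248.47915558170483 wool × 3.8403 = 954.234501180421058649 cloth
Net change: 954.234501180421058649 − 1000 = -45.765498819578941351 cloth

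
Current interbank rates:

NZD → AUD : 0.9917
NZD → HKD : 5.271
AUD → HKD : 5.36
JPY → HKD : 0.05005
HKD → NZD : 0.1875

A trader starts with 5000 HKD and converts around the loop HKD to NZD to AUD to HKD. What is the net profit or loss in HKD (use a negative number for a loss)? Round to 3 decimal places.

-16.708

5000 HKD × 0.1875 = 937.5 NZD
937.5 NZD × 0.9917 = 929.71875 AUD
929.71875 AUD × 5.36 = 4983.2925 HKD
Net change: 4983.2925 − 5000 = -16.7075 HKD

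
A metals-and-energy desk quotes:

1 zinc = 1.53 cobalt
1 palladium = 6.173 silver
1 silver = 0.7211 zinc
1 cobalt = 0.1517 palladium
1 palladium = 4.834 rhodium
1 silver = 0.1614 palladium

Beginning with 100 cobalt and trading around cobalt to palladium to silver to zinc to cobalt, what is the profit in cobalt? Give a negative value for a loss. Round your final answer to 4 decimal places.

100 cobalt × 0.1517 = 15.17 palladium
15.17 palladium × 6.173 = 93.64441 silver
93.64441 silver × 0.7211 = 67.526984051 zinc
67.526984051 zinc × 1.53 = 103.31628559803 cobalt
Net change: 103.31628559803 − 100 = 3.31628559803 cobalt

3.3163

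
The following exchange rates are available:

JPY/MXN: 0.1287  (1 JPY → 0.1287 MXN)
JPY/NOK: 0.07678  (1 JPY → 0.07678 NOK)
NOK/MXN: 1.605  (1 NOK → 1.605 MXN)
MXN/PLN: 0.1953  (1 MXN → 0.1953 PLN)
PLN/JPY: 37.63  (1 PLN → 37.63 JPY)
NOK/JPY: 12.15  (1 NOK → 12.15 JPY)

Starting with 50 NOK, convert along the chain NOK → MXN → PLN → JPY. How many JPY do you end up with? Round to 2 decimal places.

589.77

50 NOK × 1.605 = 80.25 MXN
80.25 MXN × 0.1953 = 15.672825 PLN
15.672825 PLN × 37.63 = 589.76840475 JPY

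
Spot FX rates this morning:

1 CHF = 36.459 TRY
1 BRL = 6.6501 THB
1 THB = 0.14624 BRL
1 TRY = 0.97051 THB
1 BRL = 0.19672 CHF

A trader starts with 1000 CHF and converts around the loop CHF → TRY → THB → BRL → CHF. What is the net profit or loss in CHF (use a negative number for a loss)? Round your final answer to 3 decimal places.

17.934

1000 CHF × 36.459 = 36459 TRY
36459 TRY × 0.97051 = 35383.82409 THB
35383.82409 THB × 0.14624 = 5174.5304349216 BRL
5174.5304349216 BRL × 0.19672 = 1017.933627157777152 CHF
Net change: 1017.933627157777152 − 1000 = 17.933627157777152 CHF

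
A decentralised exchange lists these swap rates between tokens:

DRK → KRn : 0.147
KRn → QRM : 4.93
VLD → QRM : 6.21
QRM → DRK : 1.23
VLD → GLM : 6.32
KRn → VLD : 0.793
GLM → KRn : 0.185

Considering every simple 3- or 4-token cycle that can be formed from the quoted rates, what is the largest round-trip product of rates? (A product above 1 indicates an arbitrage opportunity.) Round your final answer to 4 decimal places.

GLM→KRn→VLD→GLM: 0.185 × 0.793 × 6.32 = 0.92718
DRK→KRn→QRM→DRK: 0.147 × 4.93 × 1.23 = 0.89139
VLD→QRM→DRK→KRn→VLD: 6.21 × 1.23 × 0.147 × 0.793 = 0.89040
Maximum is GLM→KRn→VLD→GLM at 0.9272; no arbitrage — every cycle loses value.

0.9272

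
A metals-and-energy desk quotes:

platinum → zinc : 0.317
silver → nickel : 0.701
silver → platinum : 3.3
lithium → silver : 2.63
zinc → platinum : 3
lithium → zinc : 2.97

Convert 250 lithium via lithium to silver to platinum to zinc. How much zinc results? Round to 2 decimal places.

250 lithium × 2.63 = 657.5 silver
657.5 silver × 3.3 = 2169.75 platinum
2169.75 platinum × 0.317 = 687.81075 zinc

687.81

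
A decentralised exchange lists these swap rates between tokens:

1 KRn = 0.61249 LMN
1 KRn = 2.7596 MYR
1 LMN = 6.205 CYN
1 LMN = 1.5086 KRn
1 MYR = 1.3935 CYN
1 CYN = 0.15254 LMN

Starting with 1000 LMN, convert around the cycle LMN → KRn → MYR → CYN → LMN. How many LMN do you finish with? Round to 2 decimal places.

1000 LMN × 1.5086 = 1508.6 KRn
1508.6 KRn × 2.7596 = 4163.13256 MYR
4163.13256 MYR × 1.3935 = 5801.32522236 CYN
5801.32522236 CYN × 0.15254 = 884.9341494187944 LMN

884.93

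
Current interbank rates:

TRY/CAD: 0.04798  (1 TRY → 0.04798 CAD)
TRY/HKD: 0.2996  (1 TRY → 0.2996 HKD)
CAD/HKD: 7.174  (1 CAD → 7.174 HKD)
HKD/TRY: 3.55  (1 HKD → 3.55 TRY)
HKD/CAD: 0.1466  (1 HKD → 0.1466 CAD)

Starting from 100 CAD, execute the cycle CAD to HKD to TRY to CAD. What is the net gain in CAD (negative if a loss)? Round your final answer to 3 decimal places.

100 CAD × 7.174 = 717.4 HKD
717.4 HKD × 3.55 = 2546.77 TRY
2546.77 TRY × 0.04798 = 122.1940246 CAD
Net change: 122.1940246 − 100 = 22.1940246 CAD

22.194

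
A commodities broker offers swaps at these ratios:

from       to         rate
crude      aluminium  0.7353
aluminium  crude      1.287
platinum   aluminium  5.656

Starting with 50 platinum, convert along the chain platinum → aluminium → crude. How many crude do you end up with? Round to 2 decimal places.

50 platinum × 5.656 = 282.8 aluminium
282.8 aluminium × 1.287 = 363.9636 crude

363.96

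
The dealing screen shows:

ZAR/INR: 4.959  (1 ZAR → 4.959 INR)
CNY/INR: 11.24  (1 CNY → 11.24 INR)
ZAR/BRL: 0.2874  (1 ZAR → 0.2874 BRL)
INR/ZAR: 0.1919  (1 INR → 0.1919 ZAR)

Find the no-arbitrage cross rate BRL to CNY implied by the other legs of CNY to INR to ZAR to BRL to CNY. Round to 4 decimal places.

1.6131

Known legs of the cycle: 11.24 × 0.1919 × 0.2874 = 0.6199091544
For no arbitrage the full-cycle product must be 1, so the missing rate is 1 / 0.6199091544 ≈ 1.613140.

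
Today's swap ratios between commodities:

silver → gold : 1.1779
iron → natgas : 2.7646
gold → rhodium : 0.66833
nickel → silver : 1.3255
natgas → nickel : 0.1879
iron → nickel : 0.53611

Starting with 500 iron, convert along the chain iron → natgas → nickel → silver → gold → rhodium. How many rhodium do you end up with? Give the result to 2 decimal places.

271.02

500 iron × 2.7646 = 1382.3 natgas
1382.3 natgas × 0.1879 = 259.73417 nickel
259.73417 nickel × 1.3255 = 344.277642335 silver
344.277642335 silver × 1.1779 = 405.5246349063965 gold
405.5246349063965 gold × 0.66833 = 271.024279246991972845 rhodium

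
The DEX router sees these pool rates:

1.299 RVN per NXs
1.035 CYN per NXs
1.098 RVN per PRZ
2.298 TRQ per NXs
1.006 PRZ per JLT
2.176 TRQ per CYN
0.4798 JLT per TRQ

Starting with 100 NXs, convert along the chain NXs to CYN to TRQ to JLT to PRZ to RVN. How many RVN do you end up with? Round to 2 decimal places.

119.36

100 NXs × 1.035 = 103.5 CYN
103.5 CYN × 2.176 = 225.216 TRQ
225.216 TRQ × 0.4798 = 108.0586368 JLT
108.0586368 JLT × 1.006 = 108.7069886208 PRZ
108.7069886208 PRZ × 1.098 = 119.3602735056384 RVN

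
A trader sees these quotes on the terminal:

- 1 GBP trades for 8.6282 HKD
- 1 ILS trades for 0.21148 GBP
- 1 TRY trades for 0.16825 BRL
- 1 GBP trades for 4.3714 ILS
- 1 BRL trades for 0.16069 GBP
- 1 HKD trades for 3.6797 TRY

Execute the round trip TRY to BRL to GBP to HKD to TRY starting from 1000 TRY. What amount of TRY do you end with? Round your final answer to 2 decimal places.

858.37

1000 TRY × 0.16825 = 168.25 BRL
168.25 BRL × 0.16069 = 27.0360925 GBP
27.0360925 GBP × 8.6282 = 233.2728133085 HKD
233.2728133085 HKD × 3.6797 = 858.37397113128745 TRY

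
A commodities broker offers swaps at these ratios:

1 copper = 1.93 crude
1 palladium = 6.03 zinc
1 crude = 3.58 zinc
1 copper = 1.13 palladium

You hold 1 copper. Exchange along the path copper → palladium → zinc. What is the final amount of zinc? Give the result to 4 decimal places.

1 copper × 1.13 = 1.13 palladium
1.13 palladium × 6.03 = 6.8139 zinc

6.8139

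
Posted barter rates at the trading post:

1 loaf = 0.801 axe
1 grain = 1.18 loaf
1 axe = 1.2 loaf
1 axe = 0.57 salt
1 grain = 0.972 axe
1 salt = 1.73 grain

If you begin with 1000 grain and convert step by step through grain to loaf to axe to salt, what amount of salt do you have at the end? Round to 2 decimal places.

1000 grain × 1.18 = 1180 loaf
1180 loaf × 0.801 = 945.18 axe
945.18 axe × 0.57 = 538.7526 salt

538.75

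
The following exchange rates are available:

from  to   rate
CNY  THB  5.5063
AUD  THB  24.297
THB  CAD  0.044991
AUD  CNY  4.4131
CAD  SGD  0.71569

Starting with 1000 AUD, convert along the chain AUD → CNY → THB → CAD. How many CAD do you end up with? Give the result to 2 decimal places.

1093.27

1000 AUD × 4.4131 = 4413.1 CNY
4413.1 CNY × 5.5063 = 24299.85253 THB
24299.85253 THB × 0.044991 = 1093.27466517723 CAD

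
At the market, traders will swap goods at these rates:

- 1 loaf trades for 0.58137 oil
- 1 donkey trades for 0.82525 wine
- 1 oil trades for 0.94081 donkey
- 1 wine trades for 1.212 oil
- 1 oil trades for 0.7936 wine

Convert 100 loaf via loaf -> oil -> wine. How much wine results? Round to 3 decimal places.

46.138

100 loaf × 0.58137 = 58.137 oil
58.137 oil × 0.7936 = 46.1375232 wine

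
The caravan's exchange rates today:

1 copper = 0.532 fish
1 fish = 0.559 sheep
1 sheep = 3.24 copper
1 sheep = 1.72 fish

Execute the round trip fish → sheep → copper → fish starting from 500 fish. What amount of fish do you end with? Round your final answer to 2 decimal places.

481.77

500 fish × 0.559 = 279.5 sheep
279.5 sheep × 3.24 = 905.58 copper
905.58 copper × 0.532 = 481.76856 fish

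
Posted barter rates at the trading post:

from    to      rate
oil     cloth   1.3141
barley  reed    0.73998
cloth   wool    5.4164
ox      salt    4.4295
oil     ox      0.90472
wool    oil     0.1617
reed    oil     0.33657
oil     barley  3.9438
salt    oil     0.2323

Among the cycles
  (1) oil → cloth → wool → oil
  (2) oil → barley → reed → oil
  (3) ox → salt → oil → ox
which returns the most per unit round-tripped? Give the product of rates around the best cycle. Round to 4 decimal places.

(1) 1.3141 × 5.4164 × 0.1617 = 1.15093
(2) 3.9438 × 0.73998 × 0.33657 = 0.98222
(3) 4.4295 × 0.2323 × 0.90472 = 0.93093
Highest is cycle (1) at 1.1509 (>1, arbitrage).

1.1509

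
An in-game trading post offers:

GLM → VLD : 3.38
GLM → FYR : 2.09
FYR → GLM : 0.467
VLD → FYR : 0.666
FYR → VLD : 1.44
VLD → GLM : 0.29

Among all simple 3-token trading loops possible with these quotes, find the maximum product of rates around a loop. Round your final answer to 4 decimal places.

1.0513

GLM→VLD→FYR→GLM: 3.38 × 0.666 × 0.467 = 1.05125
GLM→FYR→VLD→GLM: 2.09 × 1.44 × 0.29 = 0.87278
Maximum is GLM→VLD→FYR→GLM at 1.0513; arbitrage exists.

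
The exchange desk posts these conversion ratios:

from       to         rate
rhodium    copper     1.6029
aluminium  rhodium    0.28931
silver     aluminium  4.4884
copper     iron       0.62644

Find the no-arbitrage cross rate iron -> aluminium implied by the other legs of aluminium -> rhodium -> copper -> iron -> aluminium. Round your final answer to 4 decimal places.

3.4423

Known legs of the cycle: 0.28931 × 1.6029 × 0.62644 = 0.29050215277356
For no arbitrage the full-cycle product must be 1, so the missing rate is 1 / 0.29050215277356 ≈ 3.442315.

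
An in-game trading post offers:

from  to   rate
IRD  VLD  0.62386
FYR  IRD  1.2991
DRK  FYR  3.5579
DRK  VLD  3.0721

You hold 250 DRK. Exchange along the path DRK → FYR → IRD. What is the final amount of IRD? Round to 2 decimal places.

1155.52

250 DRK × 3.5579 = 889.475 FYR
889.475 FYR × 1.2991 = 1155.5169725 IRD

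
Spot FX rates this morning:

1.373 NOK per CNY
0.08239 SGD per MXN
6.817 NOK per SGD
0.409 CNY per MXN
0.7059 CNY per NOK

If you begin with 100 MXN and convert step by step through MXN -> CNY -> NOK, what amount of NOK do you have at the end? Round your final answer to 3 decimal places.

56.156

100 MXN × 0.409 = 40.9 CNY
40.9 CNY × 1.373 = 56.1557 NOK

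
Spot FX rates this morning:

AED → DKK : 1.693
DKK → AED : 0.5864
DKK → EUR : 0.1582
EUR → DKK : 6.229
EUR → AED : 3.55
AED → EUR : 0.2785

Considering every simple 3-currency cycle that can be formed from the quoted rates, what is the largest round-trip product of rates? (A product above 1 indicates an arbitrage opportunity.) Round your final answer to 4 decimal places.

DKK→AED→EUR→DKK: 0.5864 × 0.2785 × 6.229 = 1.01727
DKK→EUR→AED→DKK: 0.1582 × 3.55 × 1.693 = 0.95081
Maximum is DKK→AED→EUR→DKK at 1.0173; arbitrage exists.

1.0173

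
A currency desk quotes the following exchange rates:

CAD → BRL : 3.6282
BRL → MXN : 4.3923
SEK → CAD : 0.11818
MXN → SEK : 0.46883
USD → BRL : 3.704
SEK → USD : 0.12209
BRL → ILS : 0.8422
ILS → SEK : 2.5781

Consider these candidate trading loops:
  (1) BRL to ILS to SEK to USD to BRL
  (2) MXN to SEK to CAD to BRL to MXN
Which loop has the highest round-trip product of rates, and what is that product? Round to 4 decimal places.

(1) 0.8422 × 2.5781 × 0.12209 × 3.704 = 0.98190
(2) 0.46883 × 0.11818 × 3.6282 × 4.3923 = 0.88296
Highest is cycle (1) at 0.9819 (≤1, no arbitrage).

0.9819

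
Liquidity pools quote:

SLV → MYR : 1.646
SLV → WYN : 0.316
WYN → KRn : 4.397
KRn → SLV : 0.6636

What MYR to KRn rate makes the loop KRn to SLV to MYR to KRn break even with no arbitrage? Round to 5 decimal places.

0.91551

Known legs of the cycle: 0.6636 × 1.646 = 1.0922856
For no arbitrage the full-cycle product must be 1, so the missing rate is 1 / 1.0922856 ≈ 0.9155115.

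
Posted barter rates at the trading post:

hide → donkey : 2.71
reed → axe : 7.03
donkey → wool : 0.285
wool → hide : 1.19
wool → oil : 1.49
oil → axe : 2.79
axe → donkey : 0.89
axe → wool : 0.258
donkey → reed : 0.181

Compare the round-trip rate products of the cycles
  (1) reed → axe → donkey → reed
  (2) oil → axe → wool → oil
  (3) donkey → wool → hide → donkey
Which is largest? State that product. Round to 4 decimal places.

(1) 7.03 × 0.89 × 0.181 = 1.13246
(2) 2.79 × 0.258 × 1.49 = 1.07253
(3) 0.285 × 1.19 × 2.71 = 0.91910
Highest is cycle (1) at 1.1325 (>1, arbitrage).

1.1325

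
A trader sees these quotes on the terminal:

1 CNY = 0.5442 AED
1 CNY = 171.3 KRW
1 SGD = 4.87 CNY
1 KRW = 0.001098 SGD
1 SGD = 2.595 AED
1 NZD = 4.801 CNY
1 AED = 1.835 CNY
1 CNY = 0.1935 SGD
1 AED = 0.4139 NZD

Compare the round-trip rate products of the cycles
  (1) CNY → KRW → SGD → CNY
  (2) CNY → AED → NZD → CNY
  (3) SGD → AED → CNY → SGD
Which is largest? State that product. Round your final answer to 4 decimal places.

(1) 171.3 × 0.001098 × 4.87 = 0.91599
(2) 0.5442 × 0.4139 × 4.801 = 1.08140
(3) 2.595 × 1.835 × 0.1935 = 0.92141
Highest is cycle (2) at 1.0814 (>1, arbitrage).

1.0814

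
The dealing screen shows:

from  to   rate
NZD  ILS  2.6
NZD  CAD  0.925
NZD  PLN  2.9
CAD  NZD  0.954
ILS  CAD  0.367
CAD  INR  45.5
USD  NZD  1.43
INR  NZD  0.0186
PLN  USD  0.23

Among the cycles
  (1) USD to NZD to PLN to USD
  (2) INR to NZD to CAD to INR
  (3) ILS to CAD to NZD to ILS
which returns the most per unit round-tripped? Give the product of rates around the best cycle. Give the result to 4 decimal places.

0.9538

(1) 1.43 × 2.9 × 0.23 = 0.95381
(2) 0.0186 × 0.925 × 45.5 = 0.78283
(3) 0.367 × 0.954 × 2.6 = 0.91031
Highest is cycle (1) at 0.9538 (≤1, no arbitrage).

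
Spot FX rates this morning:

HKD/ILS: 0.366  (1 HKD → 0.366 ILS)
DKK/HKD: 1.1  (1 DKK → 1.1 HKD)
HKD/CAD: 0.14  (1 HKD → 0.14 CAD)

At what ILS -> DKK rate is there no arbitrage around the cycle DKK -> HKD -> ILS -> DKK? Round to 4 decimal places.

2.4839

Known legs of the cycle: 1.1 × 0.366 = 0.4026
For no arbitrage the full-cycle product must be 1, so the missing rate is 1 / 0.4026 ≈ 2.483855.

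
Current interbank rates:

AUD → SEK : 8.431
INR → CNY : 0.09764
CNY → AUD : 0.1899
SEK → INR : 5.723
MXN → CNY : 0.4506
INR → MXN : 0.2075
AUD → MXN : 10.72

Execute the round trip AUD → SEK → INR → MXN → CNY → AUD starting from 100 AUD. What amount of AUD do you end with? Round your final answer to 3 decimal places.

85.672

100 AUD × 8.431 = 843.1 SEK
843.1 SEK × 5.723 = 4825.0613 INR
4825.0613 INR × 0.2075 = 1001.20021975 MXN
1001.20021975 MXN × 0.4506 = 451.14081901935 CNY
451.14081901935 CNY × 0.1899 = 85.671641531774565 AUD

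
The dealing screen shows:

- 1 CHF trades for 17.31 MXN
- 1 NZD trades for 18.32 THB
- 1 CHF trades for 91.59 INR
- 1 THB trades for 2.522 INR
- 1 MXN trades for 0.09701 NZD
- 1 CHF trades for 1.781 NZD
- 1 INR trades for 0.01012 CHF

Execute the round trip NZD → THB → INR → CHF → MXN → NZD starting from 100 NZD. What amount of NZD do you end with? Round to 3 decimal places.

100 NZD × 18.32 = 1832 THB
1832 THB × 2.522 = 4620.304 INR
4620.304 INR × 0.01012 = 46.75747648 CHF
46.75747648 CHF × 17.31 = 809.3719178688 MXN
809.3719178688 MXN × 0.09701 = 78.517169752452288 NZD

78.517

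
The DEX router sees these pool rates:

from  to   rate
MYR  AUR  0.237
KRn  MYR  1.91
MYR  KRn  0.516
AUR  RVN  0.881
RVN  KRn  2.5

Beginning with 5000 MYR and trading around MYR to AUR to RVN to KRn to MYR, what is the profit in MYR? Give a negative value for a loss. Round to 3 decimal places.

5000 MYR × 0.237 = 1185 AUR
1185 AUR × 0.881 = 1043.985 RVN
1043.985 RVN × 2.5 = 2609.9625 KRn
2609.9625 KRn × 1.91 = 4985.028375 MYR
Net change: 4985.028375 − 5000 = -14.971625 MYR

-14.972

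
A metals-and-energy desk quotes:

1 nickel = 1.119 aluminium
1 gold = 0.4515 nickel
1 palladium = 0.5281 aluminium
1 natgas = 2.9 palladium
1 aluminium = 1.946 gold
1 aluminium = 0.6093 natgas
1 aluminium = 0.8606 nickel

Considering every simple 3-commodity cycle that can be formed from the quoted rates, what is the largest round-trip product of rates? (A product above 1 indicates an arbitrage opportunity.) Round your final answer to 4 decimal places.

nickel→aluminium→gold→nickel: 1.119 × 1.946 × 0.4515 = 0.98317
natgas→palladium→aluminium→natgas: 2.9 × 0.5281 × 0.6093 = 0.93314
Maximum is nickel→aluminium→gold→nickel at 0.9832; no arbitrage — every cycle loses value.

0.9832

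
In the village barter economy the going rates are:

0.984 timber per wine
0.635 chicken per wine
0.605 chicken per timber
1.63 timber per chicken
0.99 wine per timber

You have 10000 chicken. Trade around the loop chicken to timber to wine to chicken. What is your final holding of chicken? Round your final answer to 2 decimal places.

10000 chicken × 1.63 = 16300 timber
16300 timber × 0.99 = 16137 wine
16137 wine × 0.635 = 10246.995 chicken

10247.00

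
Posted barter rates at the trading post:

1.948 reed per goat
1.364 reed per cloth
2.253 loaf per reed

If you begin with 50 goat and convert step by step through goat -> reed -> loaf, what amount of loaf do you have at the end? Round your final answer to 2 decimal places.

50 goat × 1.948 = 97.4 reed
97.4 reed × 2.253 = 219.4422 loaf

219.44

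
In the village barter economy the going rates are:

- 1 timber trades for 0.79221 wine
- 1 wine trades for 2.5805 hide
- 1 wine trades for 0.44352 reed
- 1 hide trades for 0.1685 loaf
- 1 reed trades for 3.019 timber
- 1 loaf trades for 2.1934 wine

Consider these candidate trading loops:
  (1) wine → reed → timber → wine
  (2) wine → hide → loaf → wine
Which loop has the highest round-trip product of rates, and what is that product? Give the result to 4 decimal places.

1.0608

(1) 0.44352 × 3.019 × 0.79221 = 1.06076
(2) 2.5805 × 0.1685 × 2.1934 = 0.95372
Highest is cycle (1) at 1.0608 (>1, arbitrage).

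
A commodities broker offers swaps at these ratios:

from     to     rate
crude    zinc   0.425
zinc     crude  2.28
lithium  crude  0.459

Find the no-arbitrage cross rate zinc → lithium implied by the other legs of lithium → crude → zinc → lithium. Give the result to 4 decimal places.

Known legs of the cycle: 0.459 × 0.425 = 0.195075
For no arbitrage the full-cycle product must be 1, so the missing rate is 1 / 0.195075 ≈ 5.126233.

5.1262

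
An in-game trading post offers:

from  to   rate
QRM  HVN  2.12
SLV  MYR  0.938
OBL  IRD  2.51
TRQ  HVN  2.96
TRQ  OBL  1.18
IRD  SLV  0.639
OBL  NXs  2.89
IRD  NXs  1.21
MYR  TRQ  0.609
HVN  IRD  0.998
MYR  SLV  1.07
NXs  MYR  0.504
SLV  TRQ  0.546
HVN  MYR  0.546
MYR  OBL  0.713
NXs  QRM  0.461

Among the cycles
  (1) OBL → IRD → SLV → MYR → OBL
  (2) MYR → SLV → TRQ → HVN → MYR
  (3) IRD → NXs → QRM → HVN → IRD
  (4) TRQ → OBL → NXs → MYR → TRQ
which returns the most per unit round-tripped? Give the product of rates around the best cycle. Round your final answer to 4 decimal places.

1.1802

(1) 2.51 × 0.639 × 0.938 × 0.713 = 1.07267
(2) 1.07 × 0.546 × 2.96 × 0.546 = 0.94419
(3) 1.21 × 0.461 × 2.12 × 0.998 = 1.18019
(4) 1.18 × 2.89 × 0.504 × 0.609 = 1.04671
Highest is cycle (3) at 1.1802 (>1, arbitrage).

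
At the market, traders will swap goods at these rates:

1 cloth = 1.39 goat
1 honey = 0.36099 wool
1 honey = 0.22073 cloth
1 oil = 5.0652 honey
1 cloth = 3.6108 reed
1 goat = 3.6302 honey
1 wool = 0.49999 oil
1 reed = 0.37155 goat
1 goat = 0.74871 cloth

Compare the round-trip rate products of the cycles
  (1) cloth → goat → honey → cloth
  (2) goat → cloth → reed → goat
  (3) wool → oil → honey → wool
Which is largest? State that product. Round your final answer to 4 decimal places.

(1) 1.39 × 3.6302 × 0.22073 = 1.11380
(2) 0.74871 × 3.6108 × 0.37155 = 1.00446
(3) 0.49999 × 5.0652 × 0.36099 = 0.91422
Highest is cycle (1) at 1.1138 (>1, arbitrage).

1.1138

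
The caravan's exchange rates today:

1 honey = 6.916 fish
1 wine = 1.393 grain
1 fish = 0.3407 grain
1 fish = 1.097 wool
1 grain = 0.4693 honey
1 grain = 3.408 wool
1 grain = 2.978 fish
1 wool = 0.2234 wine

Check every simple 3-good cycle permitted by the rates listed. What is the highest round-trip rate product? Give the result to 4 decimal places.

1.1058

honey→fish→grain→honey: 6.916 × 0.3407 × 0.4693 = 1.10580
wine→grain→wool→wine: 1.393 × 3.408 × 0.2234 = 1.06056
Maximum is honey→fish→grain→honey at 1.1058; arbitrage exists.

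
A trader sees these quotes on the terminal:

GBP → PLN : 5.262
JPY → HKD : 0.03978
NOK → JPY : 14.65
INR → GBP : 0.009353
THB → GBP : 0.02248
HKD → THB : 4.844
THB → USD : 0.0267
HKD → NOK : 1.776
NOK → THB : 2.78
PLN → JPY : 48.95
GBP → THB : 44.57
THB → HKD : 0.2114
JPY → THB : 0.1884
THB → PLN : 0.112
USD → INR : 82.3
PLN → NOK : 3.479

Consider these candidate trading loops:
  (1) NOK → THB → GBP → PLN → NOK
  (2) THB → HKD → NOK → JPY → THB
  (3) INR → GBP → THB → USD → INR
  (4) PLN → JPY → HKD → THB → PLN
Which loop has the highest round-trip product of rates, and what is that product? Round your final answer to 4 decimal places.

(1) 2.78 × 0.02248 × 5.262 × 3.479 = 1.14405
(2) 0.2114 × 1.776 × 14.65 × 0.1884 = 1.03625
(3) 0.009353 × 44.57 × 0.0267 × 82.3 = 0.91602
(4) 48.95 × 0.03978 × 4.844 × 0.112 = 1.05643
Highest is cycle (1) at 1.1441 (>1, arbitrage).

1.1441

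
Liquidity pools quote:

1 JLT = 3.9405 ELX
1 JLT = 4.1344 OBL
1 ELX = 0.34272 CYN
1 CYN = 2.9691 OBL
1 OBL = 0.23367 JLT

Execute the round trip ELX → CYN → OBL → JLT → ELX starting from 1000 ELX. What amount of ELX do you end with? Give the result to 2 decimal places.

936.95

1000 ELX × 0.34272 = 342.72 CYN
342.72 CYN × 2.9691 = 1017.569952 OBL
1017.569952 OBL × 0.23367 = 237.77557068384 JLT
237.77557068384 JLT × 3.9405 = 936.95463627967152 ELX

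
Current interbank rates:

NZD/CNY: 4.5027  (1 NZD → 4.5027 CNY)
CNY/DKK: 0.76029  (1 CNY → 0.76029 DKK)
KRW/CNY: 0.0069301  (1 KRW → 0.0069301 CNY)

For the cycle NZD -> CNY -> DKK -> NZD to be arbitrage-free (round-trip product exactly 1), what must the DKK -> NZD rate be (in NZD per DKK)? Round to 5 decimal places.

0.29211

Known legs of the cycle: 4.5027 × 0.76029 = 3.423357783
For no arbitrage the full-cycle product must be 1, so the missing rate is 1 / 3.423357783 ≈ 0.2921109.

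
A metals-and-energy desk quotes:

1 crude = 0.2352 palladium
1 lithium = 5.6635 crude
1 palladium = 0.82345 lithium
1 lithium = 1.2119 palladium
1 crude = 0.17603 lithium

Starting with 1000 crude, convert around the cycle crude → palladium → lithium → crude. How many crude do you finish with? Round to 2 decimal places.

1096.88

1000 crude × 0.2352 = 235.2 palladium
235.2 palladium × 0.82345 = 193.67544 lithium
193.67544 lithium × 5.6635 = 1096.88085444 crude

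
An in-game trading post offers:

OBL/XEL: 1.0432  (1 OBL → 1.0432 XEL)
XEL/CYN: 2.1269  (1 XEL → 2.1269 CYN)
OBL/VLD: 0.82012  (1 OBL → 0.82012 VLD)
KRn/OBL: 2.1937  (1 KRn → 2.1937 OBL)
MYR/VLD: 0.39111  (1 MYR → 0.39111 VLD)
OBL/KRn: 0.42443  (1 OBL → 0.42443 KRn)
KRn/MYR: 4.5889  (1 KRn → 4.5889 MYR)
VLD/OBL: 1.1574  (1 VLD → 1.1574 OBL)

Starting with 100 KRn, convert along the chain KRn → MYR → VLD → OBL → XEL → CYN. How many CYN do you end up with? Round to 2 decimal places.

460.90

100 KRn × 4.5889 = 458.89 MYR
458.89 MYR × 0.39111 = 179.4764679 VLD
179.4764679 VLD × 1.1574 = 207.72606394746 OBL
207.72606394746 OBL × 1.0432 = 216.699829909990272 XEL
216.699829909990272 XEL × 2.1269 = 460.8988682355583095168 CYN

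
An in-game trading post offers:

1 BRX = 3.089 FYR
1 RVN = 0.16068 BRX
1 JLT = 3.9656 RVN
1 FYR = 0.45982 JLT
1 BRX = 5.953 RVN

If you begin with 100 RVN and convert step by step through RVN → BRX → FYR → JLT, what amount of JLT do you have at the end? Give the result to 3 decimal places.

100 RVN × 0.16068 = 16.068 BRX
16.068 BRX × 3.089 = 49.634052 FYR
49.634052 FYR × 0.45982 = 22.82272979064 JLT

22.823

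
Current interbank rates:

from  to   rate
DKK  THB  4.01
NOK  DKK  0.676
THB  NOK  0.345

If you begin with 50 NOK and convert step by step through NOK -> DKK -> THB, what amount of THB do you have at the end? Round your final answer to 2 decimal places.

135.54

50 NOK × 0.676 = 33.8 DKK
33.8 DKK × 4.01 = 135.538 THB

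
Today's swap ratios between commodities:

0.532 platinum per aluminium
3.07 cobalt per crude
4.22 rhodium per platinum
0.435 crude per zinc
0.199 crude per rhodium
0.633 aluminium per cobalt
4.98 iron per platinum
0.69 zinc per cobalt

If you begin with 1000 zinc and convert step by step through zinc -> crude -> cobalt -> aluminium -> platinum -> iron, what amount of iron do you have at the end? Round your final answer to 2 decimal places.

2239.61

1000 zinc × 0.435 = 435 crude
435 crude × 3.07 = 1335.45 cobalt
1335.45 cobalt × 0.633 = 845.33985 aluminium
845.33985 aluminium × 0.532 = 449.7208002 platinum
449.7208002 platinum × 4.98 = 2239.609584996 iron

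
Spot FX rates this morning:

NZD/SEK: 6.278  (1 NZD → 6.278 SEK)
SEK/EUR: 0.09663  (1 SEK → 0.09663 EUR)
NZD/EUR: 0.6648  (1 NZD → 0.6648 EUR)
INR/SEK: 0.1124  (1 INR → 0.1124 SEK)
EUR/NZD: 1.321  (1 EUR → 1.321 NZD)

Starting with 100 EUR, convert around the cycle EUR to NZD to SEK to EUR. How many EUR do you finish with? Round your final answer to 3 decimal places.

100 EUR × 1.321 = 132.1 NZD
132.1 NZD × 6.278 = 829.3238 SEK
829.3238 SEK × 0.09663 = 80.137558794 EUR

80.138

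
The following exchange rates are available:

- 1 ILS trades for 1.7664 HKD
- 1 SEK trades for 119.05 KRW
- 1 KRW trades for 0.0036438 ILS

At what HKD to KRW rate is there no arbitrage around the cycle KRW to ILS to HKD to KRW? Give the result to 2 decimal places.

155.37

Known legs of the cycle: 0.0036438 × 1.7664 = 0.00643640832
For no arbitrage the full-cycle product must be 1, so the missing rate is 1 / 0.00643640832 ≈ 155.3662.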